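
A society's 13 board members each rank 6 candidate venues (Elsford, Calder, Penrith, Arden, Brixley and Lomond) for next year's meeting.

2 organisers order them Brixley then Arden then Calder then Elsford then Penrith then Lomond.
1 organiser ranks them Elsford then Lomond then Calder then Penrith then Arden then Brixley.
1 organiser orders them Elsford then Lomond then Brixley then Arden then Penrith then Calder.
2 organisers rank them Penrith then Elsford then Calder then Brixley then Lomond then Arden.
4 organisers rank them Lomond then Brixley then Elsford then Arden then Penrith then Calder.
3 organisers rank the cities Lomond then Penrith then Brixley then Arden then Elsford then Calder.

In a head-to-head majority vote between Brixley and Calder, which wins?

Ballots ranking Brixley above Calder: 2 + 1 + 4 + 3 = 10.
Ballots ranking Calder above Brixley: 13 − 10 = 3.
Brixley wins the head-to-head 10–3.

Brixley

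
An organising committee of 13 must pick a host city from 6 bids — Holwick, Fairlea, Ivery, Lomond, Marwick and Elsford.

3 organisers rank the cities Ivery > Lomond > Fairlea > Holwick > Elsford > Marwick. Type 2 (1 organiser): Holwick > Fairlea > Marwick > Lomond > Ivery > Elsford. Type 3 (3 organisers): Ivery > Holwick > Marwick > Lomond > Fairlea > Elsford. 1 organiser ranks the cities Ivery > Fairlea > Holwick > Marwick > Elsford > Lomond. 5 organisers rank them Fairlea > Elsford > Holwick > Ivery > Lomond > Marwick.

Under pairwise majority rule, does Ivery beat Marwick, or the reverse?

Ballots ranking Ivery above Marwick: 3 + 3 + 1 + 5 = 12.
Ballots ranking Marwick above Ivery: 13 − 12 = 1.
Ivery wins the head-to-head 12–1.

Ivery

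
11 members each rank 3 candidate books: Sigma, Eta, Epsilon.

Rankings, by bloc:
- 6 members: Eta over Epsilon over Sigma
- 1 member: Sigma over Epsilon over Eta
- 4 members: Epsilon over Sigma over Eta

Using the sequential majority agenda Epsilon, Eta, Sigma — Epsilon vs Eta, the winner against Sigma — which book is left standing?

Round 1: Epsilon vs Eta — 5–6, Eta advances.
Round 2: Eta vs Sigma — 6–5, Eta advances.
Eta survives the agenda.

Eta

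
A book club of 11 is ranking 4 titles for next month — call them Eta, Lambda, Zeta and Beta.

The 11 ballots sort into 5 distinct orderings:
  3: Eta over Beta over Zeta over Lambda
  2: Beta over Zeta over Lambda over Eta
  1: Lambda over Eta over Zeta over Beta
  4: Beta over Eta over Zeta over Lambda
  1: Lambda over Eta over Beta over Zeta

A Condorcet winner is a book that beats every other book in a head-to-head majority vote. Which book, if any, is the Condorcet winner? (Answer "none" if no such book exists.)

Beta

Head-to-head results (11 members):
Eta vs Lambda: Eta, 7–4.
Eta vs Zeta: Eta, 9–2.
Eta vs Beta: Beta, 6–5.
Lambda vs Zeta: Zeta wins 9–2.
Lambda vs Beta: Beta wins 9–2.
Zeta–Beta: Beta 10–1.
Beta wins every pairwise contest, so Beta is the Condorcet winner.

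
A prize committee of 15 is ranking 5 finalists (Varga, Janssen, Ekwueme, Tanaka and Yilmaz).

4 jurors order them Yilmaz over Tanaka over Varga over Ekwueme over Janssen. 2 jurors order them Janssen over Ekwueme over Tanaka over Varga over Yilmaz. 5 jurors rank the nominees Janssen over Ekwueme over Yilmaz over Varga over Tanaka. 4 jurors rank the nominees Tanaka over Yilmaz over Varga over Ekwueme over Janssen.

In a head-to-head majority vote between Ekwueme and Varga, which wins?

Varga

Ballots ranking Ekwueme above Varga: 2 + 5 = 7.
Ballots ranking Varga above Ekwueme: 15 − 7 = 8.
Varga wins the head-to-head 8–7.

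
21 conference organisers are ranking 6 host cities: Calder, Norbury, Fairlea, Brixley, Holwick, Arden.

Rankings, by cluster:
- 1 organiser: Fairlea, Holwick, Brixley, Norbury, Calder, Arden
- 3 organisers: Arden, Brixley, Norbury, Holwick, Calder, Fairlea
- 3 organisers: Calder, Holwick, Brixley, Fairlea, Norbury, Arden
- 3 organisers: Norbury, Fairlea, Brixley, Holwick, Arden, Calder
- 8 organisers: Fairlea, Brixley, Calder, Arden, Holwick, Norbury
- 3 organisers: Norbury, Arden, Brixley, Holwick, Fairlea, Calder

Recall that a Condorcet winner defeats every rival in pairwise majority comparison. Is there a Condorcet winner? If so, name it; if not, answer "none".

Check each pair by majority over 21 ballots:
Calder vs Norbury: Calder, 11–10.
Calder vs Fairlea: Fairlea, 15–6.
Calder–Brixley: Brixley 18–3.
Calder vs Holwick: Calder, 11–10.
Calder vs Arden: Calder, 12–9.
Norbury–Fairlea: Fairlea 12–9.
Norbury vs Brixley: Brixley wins 15–6.
Norbury vs Holwick: Holwick, 12–9.
Norbury vs Arden: Arden, 11–10.
Fairlea vs Brixley: Fairlea, 12–9.
Fairlea vs Holwick: Fairlea, 12–9.
Fairlea–Arden: Fairlea 15–6.
Brixley–Holwick: Brixley 17–4.
Brixley vs Arden: Brixley, 15–6.
Holwick vs Arden: Arden wins 14–7.
Fairlea defeats every rival head-to-head and is the Condorcet winner.

Fairlea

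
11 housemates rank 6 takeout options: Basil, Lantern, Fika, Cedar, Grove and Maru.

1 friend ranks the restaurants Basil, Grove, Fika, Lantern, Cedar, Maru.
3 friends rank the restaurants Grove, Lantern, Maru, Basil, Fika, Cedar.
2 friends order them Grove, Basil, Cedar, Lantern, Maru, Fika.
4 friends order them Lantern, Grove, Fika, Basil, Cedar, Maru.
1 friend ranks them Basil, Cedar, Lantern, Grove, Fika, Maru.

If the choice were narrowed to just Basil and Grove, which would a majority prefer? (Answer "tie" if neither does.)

Grove

Ballots ranking Basil above Grove: 1 + 1 = 2.
Ballots ranking Grove above Basil: 11 − 2 = 9.
Grove wins the head-to-head 9–2.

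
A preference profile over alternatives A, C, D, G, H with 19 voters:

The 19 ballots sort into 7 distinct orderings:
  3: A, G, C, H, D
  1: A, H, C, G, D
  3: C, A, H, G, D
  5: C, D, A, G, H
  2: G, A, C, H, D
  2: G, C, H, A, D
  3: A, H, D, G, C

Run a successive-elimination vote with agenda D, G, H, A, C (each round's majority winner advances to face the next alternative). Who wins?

C

Round 1: D vs G — 8–11, G advances.
Round 2: G vs H — 12–7, G advances.
Round 3: G vs A — 4–15, A advances.
Round 4: A vs C — 9–10, C advances.
C survives the agenda.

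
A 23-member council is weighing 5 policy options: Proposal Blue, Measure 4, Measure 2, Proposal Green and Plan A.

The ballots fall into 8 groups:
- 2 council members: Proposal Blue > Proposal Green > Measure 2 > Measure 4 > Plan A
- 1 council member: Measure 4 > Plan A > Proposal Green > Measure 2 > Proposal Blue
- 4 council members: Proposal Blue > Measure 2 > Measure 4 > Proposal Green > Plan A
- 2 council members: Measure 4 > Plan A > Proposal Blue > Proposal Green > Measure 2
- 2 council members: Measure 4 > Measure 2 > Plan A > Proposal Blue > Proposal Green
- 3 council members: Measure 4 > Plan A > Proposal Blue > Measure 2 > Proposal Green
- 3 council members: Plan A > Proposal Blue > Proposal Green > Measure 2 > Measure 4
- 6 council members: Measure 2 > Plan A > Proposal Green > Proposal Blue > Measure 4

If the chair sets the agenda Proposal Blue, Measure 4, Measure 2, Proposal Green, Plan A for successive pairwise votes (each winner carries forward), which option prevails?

Plan A

Round 1: Proposal Blue vs Measure 4 — 15–8, Proposal Blue advances.
Round 2: Proposal Blue vs Measure 2 — 14–9, Proposal Blue advances.
Round 3: Proposal Blue vs Proposal Green — 16–7, Proposal Blue advances.
Round 4: Proposal Blue vs Plan A — 6–17, Plan A advances.
The agenda winner is Plan A.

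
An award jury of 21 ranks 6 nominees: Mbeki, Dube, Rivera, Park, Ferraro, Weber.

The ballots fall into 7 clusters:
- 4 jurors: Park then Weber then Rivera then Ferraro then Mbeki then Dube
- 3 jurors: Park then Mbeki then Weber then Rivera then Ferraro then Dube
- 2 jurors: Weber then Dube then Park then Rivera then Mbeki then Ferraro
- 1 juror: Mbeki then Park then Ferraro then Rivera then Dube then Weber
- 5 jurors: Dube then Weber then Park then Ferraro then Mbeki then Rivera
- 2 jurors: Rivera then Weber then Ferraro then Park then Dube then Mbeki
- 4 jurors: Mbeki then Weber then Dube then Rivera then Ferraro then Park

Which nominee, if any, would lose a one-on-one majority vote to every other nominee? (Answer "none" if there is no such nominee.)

none

Head-to-head results (21 jurors):
Mbeki vs Dube: Mbeki wins 12–9.
Mbeki vs Rivera: Mbeki, 13–8.
Mbeki vs Park: Park wins 16–5.
Mbeki vs Ferraro: Mbeki preferred on 3+2+1+4 = 10 ballots; Ferraro wins 11–10.
Mbeki vs Weber: 3+1+4 = 8 for Mbeki, 13 for Weber — Weber by 13–8.
Dube vs Rivera: Dube is ranked higher on 2+5+4 = 11 ballots, Rivera on 10. Dube wins 11–10.
Dube vs Park: Dube preferred on 2+5+4 = 11 ballots; Dube wins 11–10.
Dube vs Ferraro: Dube is ranked higher on 2+5+4 = 11 ballots, Ferraro on 10. Dube wins 11–10.
Dube vs Weber: Weber, 15–6.
Rivera vs Park: Park wins 15–6.
Rivera vs Ferraro: Rivera wins 15–6.
Rivera vs Weber: Rivera preferred on 1+2 = 3 ballots; Weber wins 18–3.
Park vs Ferraro: Park is ranked higher on 4+3+2+1+5 = 15 ballots, Ferraro on 6. Park wins 15–6.
Park–Weber: Weber 13–8.
Ferraro vs Weber: Ferraro preferred on 1 ballot; Weber wins 20–1.
Every nominee wins at least one matchup (Mbeki beats Dube; Dube beats Rivera; Rivera beats Ferraro; Park beats Mbeki; Ferraro beats Mbeki; Weber beats Mbeki), so there is no Condorcet loser.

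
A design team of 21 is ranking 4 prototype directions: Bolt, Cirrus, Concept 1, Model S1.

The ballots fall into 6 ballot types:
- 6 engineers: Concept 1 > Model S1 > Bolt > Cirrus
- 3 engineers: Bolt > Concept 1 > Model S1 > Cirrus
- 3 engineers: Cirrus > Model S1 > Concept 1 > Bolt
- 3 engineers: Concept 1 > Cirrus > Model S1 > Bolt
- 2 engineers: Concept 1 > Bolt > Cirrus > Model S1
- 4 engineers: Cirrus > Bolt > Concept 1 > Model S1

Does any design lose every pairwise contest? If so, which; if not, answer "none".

none

Head-to-head results (21 engineers):
Bolt vs Cirrus: Bolt, 11–10.
Bolt vs Concept 1: Concept 1 wins 14–7.
Bolt vs Model S1: Bolt preferred on 3+2+4 = 9 ballots; Model S1 wins 12–9.
Cirrus vs Concept 1: Cirrus preferred on 3+4 = 7 ballots; Concept 1 wins 14–7.
Cirrus vs Model S1: Cirrus, 12–9.
Concept 1–Model S1: Concept 1 18–3.
Each design has at least one pairwise win (Bolt beats Cirrus; Cirrus beats Model S1; Concept 1 beats Bolt; Model S1 beats Bolt) — no Condorcet loser.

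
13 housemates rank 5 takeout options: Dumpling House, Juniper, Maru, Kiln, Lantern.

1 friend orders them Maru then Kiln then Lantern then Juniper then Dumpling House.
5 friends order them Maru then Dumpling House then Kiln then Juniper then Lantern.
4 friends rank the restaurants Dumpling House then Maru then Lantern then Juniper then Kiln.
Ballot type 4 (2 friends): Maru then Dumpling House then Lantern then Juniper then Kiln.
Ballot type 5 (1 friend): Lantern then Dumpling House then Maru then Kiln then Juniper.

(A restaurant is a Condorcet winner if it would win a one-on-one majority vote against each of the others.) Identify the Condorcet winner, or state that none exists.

Maru

Check each pair by majority over 13 ballots:
Dumpling House vs Juniper: Dumpling House preferred on 5+4+2+1 = 12 ballots; Dumpling House wins 12–1.
Dumpling House vs Maru: Dumpling House preferred on 4+1 = 5 ballots; Maru wins 8–5.
Dumpling House vs Kiln: 12 to 1, Dumpling House.
Dumpling House vs Lantern: Dumpling House is ranked higher on 5+4+2 = 11 ballots, Lantern on 2. Dumpling House wins 11–2.
Juniper vs Maru: 0 to 13, Maru.
Juniper vs Kiln: 4+2 = 6 for Juniper, 7 for Kiln — Kiln by 7–6.
Juniper vs Lantern: 5 for Juniper, 8 for Lantern — Lantern by 8–5.
Maru vs Kiln: Maru preferred on 1+5+4+2+1 = 13 ballots; Maru wins 13–0.
Maru vs Lantern: Maru is ranked higher on 1+5+4+2 = 12 ballots, Lantern on 1. Maru wins 12–1.
Kiln vs Lantern: Kiln preferred on 1+5 = 6 ballots; Lantern wins 7–6.
Maru beats each of Dumpling House, Juniper, Kiln, Lantern — Maru is the Condorcet winner.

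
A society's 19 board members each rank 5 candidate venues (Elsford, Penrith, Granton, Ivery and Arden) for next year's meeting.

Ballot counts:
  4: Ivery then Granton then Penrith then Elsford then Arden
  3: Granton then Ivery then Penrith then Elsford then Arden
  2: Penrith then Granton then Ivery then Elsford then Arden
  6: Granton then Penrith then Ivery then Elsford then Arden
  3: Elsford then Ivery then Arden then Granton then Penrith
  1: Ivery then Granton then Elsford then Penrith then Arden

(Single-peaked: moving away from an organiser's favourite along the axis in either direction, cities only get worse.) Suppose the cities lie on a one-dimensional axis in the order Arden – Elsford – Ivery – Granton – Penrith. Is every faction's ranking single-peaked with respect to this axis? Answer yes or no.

Axis positions: Arden=1, Elsford=2, Ivery=3, Granton=4, Penrith=5.
Faction 1 (peak Ivery at position 3): ranking walks positions 3-4-5-2-1, expanding outward from the peak — single-peaked.
Faction 2 (peak Granton at position 4): ranking walks positions 4-3-5-2-1, expanding outward from the peak — single-peaked.
Faction 3 (peak Penrith at position 5): ranking walks positions 5-4-3-2-1, expanding outward from the peak — single-peaked.
Faction 4 (peak Granton at position 4): ranking walks positions 4-5-3-2-1, expanding outward from the peak — single-peaked.
Faction 5 (peak Elsford at position 2): ranking walks positions 2-3-1-4-5, expanding outward from the peak — single-peaked.
Faction 6 (peak Ivery at position 3): ranking walks positions 3-4-2-5-1, expanding outward from the peak — single-peaked.
Every ranking is single-peaked on this axis.

yes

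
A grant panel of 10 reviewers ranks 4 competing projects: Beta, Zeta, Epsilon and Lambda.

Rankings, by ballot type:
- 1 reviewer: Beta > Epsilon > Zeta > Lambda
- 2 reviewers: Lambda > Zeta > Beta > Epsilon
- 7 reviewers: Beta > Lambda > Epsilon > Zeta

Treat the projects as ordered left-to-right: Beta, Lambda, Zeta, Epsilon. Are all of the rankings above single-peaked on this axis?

no

Axis positions: Beta=1, Lambda=2, Zeta=3, Epsilon=4.
Ballot type 1: ranking walks positions 1-4-3-2; Epsilon is ranked above Lambda even though Lambda lies between Epsilon and the peak Beta on the axis — preferences dip and rise again. Not single-peaked.
Ballot type 2 (peak Lambda at position 2): ranking walks positions 2-3-1-4, expanding outward from the peak — single-peaked.
Ballot type 3: ranking walks positions 1-2-4-3; Epsilon is ranked above Zeta even though Zeta lies between Epsilon and the peak Beta on the axis — preferences dip and rise again. Not single-peaked.
Ballot type 1 violates single-peakedness, so the profile is not single-peaked on this axis.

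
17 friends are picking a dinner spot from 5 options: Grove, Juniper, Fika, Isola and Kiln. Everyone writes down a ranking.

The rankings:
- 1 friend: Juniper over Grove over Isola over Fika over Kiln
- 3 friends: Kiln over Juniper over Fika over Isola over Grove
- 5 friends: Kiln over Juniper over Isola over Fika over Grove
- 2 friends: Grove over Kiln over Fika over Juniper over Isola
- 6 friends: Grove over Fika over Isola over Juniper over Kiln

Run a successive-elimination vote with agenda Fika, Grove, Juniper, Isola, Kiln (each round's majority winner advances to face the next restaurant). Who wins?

Kiln

Round 1: Fika vs Grove — 8–9, Grove advances.
Round 2: Grove vs Juniper — 8–9, Juniper advances.
Round 3: Juniper vs Isola — 11–6, Juniper advances.
Round 4: Juniper vs Kiln — 7–10, Kiln advances.
The agenda winner is Kiln.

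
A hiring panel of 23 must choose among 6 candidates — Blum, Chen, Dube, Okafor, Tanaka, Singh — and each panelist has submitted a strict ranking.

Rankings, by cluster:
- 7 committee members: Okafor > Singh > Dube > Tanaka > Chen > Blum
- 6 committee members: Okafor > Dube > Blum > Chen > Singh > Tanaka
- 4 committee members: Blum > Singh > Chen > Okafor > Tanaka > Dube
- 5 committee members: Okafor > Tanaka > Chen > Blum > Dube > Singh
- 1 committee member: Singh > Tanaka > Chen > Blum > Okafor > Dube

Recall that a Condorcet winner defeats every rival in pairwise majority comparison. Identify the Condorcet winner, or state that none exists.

Okafor

Head-to-head results (23 committee members):
Blum vs Chen: 6+4 = 10 for Blum, 13 for Chen — Chen by 13–10.
Blum vs Dube: 4+5+1 = 10 for Blum, 13 for Dube — Dube by 13–10.
Blum vs Okafor: 5 to 18, Okafor.
Blum vs Tanaka: 10 to 13, Tanaka.
Blum vs Singh: Blum is ranked higher on 6+4+5 = 15 ballots, Singh on 8. Blum wins 15–8.
Chen vs Dube: 4+5+1 = 10 for Chen, 13 for Dube — Dube by 13–10.
Chen vs Okafor: 5 to 18, Okafor.
Chen vs Tanaka: Chen preferred on 6+4 = 10 ballots; Tanaka wins 13–10.
Chen vs Singh: 6+5 = 11 for Chen, 12 for Singh — Singh by 12–11.
Dube vs Okafor: Dube is ranked higher on 0 ballots, Okafor on 23. Okafor wins 23–0.
Dube vs Tanaka: 13 to 10, Dube.
Dube vs Singh: Dube is ranked higher on 6+5 = 11 ballots, Singh on 12. Singh wins 12–11.
Okafor vs Tanaka: 7+6+4+5 = 22 for Okafor, 1 for Tanaka — Okafor by 22–1.
Okafor vs Singh: Okafor is ranked higher on 7+6+5 = 18 ballots, Singh on 5. Okafor wins 18–5.
Tanaka vs Singh: Tanaka is ranked higher on 5 ballots, Singh on 18. Singh wins 18–5.
Only Okafor has no losses; Okafor is the Condorcet winner.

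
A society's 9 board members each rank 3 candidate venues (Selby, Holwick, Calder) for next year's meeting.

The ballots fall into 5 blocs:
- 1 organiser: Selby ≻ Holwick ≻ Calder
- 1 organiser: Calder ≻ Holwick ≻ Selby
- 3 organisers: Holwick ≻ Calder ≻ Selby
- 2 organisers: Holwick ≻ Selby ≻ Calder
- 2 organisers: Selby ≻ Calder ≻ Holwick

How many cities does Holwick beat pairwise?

Holwick against each rival (9 organisers):
Holwick vs Selby: 1+3+2 = 6 for Holwick, 3 for Selby — Holwick by 6–3.
Holwick vs Calder: Holwick is ranked higher on 1+3+2 = 6 ballots, Calder on 3. Holwick wins 6–3.
Holwick beats Selby, Calder — 2 pairwise wins.

2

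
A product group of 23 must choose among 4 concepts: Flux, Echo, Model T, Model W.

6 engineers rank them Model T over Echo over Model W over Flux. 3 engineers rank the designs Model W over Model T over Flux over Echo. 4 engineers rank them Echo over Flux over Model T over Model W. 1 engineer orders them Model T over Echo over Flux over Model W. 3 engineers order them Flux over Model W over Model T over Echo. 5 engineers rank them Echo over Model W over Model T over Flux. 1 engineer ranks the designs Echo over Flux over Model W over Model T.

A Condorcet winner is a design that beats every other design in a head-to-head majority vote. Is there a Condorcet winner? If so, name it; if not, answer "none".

none

Check each pair by majority over 23 ballots:
Flux vs Echo: Flux preferred on 3+3 = 6 ballots; Echo wins 17–6.
Flux vs Model T: Flux is ranked higher on 4+3+1 = 8 ballots, Model T on 15. Model T wins 15–8.
Flux vs Model W: 9 to 14, Model W.
Echo vs Model T: 10 to 13, Model T.
Echo vs Model W: 6+4+1+5+1 = 17 for Echo, 6 for Model W — Echo by 17–6.
Model T vs Model W: Model T is ranked higher on 6+4+1 = 11 ballots, Model W on 12. Model W wins 12–11.
Each design drops at least one matchup (Flux loses to Echo; Echo loses to Model T; Model T loses to Model W; Model W loses to Echo); the cycle Echo > Model W > Model T > Echo rules out a Condorcet winner.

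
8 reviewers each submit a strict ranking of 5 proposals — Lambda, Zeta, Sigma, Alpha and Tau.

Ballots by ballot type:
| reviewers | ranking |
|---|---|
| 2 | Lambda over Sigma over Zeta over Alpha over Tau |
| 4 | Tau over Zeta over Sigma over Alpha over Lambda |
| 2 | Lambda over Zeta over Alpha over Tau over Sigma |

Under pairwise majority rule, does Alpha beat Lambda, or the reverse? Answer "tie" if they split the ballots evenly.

Ballots ranking Alpha above Lambda: 4.
Ballots ranking Lambda above Alpha: 8 − 4 = 4.
4–4: the pair ties.

tie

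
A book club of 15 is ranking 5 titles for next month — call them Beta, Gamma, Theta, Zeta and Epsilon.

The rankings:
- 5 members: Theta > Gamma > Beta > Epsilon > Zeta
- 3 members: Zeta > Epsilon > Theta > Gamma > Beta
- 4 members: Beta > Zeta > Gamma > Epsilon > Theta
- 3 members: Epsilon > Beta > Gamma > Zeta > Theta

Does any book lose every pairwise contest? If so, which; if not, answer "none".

none

Head-to-head results (15 members):
Beta vs Gamma: 4+3 = 7 for Beta, 8 for Gamma — Gamma by 8–7.
Beta vs Theta: 4+3 = 7 for Beta, 8 for Theta — Theta by 8–7.
Beta vs Zeta: Beta, 12–3.
Beta vs Epsilon: 9 to 6, Beta.
Gamma vs Theta: Theta wins 8–7.
Gamma vs Zeta: Gamma wins 8–7.
Gamma vs Epsilon: Gamma, 9–6.
Theta–Zeta: Zeta 10–5.
Theta–Epsilon: Epsilon 10–5.
Zeta vs Epsilon: Zeta is ranked higher on 3+4 = 7 ballots, Epsilon on 8. Epsilon wins 8–7.
Each book has at least one pairwise win (Beta beats Zeta; Gamma beats Beta; Theta beats Beta; Zeta beats Theta; Epsilon beats Theta) — no Condorcet loser.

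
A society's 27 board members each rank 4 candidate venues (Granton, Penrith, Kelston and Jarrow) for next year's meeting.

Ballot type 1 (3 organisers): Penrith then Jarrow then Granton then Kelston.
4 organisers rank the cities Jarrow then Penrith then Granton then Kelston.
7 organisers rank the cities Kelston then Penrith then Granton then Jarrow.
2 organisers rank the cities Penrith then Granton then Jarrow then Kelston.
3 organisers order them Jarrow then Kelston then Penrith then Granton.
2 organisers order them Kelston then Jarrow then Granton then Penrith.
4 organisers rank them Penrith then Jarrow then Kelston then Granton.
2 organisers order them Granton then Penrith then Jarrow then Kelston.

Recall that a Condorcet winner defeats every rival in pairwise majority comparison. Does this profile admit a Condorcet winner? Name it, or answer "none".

Check each pair by majority over 27 ballots:
Granton–Penrith: Penrith 23–4.
Granton vs Kelston: Granton preferred on 3+4+2+2 = 11 ballots; Kelston wins 16–11.
Granton vs Jarrow: Granton is ranked higher on 7+2+2 = 11 ballots, Jarrow on 16. Jarrow wins 16–11.
Penrith vs Kelston: Penrith preferred on 3+4+2+4+2 = 15 ballots; Penrith wins 15–12.
Penrith vs Jarrow: Penrith, 18–9.
Kelston vs Jarrow: Jarrow wins 18–9.
Penrith wins every pairwise contest, so Penrith is the Condorcet winner.

Penrith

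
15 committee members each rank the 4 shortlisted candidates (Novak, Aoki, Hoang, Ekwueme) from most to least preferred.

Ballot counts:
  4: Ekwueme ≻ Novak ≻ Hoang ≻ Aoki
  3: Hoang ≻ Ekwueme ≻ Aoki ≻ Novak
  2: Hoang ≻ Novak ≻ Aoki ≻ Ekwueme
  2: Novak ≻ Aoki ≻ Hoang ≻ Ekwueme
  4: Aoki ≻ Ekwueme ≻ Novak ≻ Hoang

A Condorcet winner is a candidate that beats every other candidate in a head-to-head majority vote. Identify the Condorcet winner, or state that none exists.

none

Check each pair by majority over 15 ballots:
Novak vs Aoki: Novak, 8–7.
Novak vs Hoang: Novak wins 10–5.
Novak vs Ekwueme: Ekwueme wins 11–4.
Aoki vs Hoang: Hoang wins 9–6.
Aoki vs Ekwueme: Aoki wins 8–7.
Hoang–Ekwueme: Ekwueme 8–7.
Each candidate drops at least one matchup (Novak loses to Ekwueme; Aoki loses to Novak; Hoang loses to Novak; Ekwueme loses to Aoki); the cycle Novak beats Aoki beats Ekwueme beats Novak rules out a Condorcet winner.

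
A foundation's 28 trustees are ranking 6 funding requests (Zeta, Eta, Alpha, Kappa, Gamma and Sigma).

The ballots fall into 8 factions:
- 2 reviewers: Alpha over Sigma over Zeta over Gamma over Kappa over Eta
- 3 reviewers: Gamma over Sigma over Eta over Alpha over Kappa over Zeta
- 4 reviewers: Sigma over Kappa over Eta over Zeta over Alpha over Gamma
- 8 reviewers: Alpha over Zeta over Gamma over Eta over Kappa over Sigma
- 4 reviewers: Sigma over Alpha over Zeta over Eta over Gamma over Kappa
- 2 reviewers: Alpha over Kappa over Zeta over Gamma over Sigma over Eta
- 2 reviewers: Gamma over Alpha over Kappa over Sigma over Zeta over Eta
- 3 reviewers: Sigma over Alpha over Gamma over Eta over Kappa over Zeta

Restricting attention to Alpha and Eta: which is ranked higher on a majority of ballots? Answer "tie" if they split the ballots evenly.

Alpha

Ballots ranking Alpha above Eta: 2 + 8 + 4 + 2 + 2 + 3 = 21.
Ballots ranking Eta above Alpha: 28 − 21 = 7.
Alpha wins the head-to-head 21–7.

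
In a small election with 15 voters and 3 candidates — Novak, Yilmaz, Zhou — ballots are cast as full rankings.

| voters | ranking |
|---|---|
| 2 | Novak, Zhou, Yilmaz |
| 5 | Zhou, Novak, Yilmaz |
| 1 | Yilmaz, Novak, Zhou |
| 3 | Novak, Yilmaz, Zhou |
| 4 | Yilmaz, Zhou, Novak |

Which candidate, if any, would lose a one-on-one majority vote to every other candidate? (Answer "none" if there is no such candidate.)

Head-to-head results (15 voters):
Novak vs Yilmaz: Novak wins 10–5.
Novak vs Zhou: Novak is ranked higher on 2+1+3 = 6 ballots, Zhou on 9. Zhou wins 9–6.
Yilmaz vs Zhou: Yilmaz, 8–7.
Every candidate wins at least one matchup (Novak beats Yilmaz; Yilmaz beats Zhou; Zhou beats Novak), so there is no Condorcet loser.

none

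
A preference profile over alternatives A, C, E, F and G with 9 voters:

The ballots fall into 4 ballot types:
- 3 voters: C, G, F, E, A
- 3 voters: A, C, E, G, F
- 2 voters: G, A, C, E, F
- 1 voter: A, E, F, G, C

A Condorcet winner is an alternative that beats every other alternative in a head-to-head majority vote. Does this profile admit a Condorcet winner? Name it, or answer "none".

Check each pair by majority over 9 ballots:
A vs C: A, 6–3.
A vs E: A is ranked higher on 3+2+1 = 6 ballots, E on 3. A wins 6–3.
A vs F: 3+2+1 = 6 for A, 3 for F — A by 6–3.
A vs G: A is ranked higher on 3+1 = 4 ballots, G on 5. G wins 5–4.
C–E: C 8–1.
C vs F: 3+3+2 = 8 for C, 1 for F — C by 8–1.
C vs G: 6 to 3, C.
E vs F: E, 6–3.
E vs G: 4 to 5, G.
F vs G: 1 for F, 8 for G — G by 8–1.
Each alternative drops at least one matchup (A loses to G; C loses to A; E loses to A; F loses to A; G loses to C); the cycle A beats C beats G beats A rules out a Condorcet winner.

none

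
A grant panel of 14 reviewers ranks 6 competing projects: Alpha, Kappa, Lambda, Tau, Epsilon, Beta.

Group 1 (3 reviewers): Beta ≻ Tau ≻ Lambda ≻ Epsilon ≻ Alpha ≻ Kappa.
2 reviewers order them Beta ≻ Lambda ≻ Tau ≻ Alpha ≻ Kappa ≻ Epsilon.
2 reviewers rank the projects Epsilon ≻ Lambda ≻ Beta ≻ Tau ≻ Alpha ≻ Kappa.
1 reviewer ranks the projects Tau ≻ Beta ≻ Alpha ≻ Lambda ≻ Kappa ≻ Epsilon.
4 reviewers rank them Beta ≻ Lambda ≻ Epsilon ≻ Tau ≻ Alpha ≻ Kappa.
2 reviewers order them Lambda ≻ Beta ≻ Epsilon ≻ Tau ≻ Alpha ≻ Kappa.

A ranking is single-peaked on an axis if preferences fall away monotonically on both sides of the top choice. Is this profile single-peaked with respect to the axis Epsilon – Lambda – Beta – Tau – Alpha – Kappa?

yes

Axis positions: Epsilon=1, Lambda=2, Beta=3, Tau=4, Alpha=5, Kappa=6.
Group 1 (peak Beta at position 3): ranking walks positions 3-4-2-1-5-6, expanding outward from the peak — single-peaked.
Group 2 (peak Beta at position 3): ranking walks positions 3-2-4-5-6-1, expanding outward from the peak — single-peaked.
Group 3 (peak Epsilon at position 1): ranking walks positions 1-2-3-4-5-6, expanding outward from the peak — single-peaked.
Group 4 (peak Tau at position 4): ranking walks positions 4-3-5-2-6-1, expanding outward from the peak — single-peaked.
Group 5 (peak Beta at position 3): ranking walks positions 3-2-1-4-5-6, expanding outward from the peak — single-peaked.
Group 6 (peak Lambda at position 2): ranking walks positions 2-3-1-4-5-6, expanding outward from the peak — single-peaked.
Every ranking is single-peaked on this axis.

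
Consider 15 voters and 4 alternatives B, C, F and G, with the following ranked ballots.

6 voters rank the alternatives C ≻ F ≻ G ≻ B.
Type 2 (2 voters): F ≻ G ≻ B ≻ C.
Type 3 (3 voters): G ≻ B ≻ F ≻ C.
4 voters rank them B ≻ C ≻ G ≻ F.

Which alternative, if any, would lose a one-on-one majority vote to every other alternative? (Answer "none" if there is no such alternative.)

Head-to-head results (15 voters):
B vs C: 9 to 6, B.
B vs F: F wins 8–7.
B vs G: B is ranked higher on 4 ballots, G on 11. G wins 11–4.
C–F: C 10–5.
C vs G: C preferred on 6+4 = 10 ballots; C wins 10–5.
F vs G: F, 8–7.
Each alternative has at least one pairwise win (B beats C; C beats F; F beats B; G beats B) — no Condorcet loser.

none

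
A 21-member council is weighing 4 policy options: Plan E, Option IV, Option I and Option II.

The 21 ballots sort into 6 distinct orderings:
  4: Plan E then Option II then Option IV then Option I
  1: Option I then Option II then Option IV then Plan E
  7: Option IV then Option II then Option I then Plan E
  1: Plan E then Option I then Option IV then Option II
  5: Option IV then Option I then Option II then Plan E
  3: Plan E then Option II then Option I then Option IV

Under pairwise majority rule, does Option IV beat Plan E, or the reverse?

Option IV

Ballots ranking Option IV above Plan E: 1 + 7 + 5 = 13.
Ballots ranking Plan E above Option IV: 21 − 13 = 8.
Option IV wins the head-to-head 13–8.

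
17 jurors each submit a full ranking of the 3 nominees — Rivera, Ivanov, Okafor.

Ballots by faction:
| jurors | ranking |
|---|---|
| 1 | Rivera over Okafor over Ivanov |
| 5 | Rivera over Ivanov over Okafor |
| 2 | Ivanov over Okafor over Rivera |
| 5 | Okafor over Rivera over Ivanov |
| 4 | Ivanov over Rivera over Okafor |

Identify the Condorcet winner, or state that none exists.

Rivera

Check each pair by majority over 17 ballots:
Rivera vs Ivanov: Rivera wins 11–6.
Rivera vs Okafor: 10 to 7, Rivera.
Ivanov vs Okafor: 11 to 6, Ivanov.
Rivera beats each of Ivanov, Okafor — Rivera is the Condorcet winner.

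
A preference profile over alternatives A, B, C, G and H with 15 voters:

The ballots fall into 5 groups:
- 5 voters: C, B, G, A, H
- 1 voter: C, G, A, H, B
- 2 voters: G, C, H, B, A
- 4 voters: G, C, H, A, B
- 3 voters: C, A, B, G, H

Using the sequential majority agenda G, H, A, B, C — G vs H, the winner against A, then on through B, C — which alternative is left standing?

C

Round 1: G vs H — 15–0, G advances.
Round 2: G vs A — 12–3, G advances.
Round 3: G vs B — 7–8, B advances.
Round 4: B vs C — 0–15, C advances.
C survives the agenda.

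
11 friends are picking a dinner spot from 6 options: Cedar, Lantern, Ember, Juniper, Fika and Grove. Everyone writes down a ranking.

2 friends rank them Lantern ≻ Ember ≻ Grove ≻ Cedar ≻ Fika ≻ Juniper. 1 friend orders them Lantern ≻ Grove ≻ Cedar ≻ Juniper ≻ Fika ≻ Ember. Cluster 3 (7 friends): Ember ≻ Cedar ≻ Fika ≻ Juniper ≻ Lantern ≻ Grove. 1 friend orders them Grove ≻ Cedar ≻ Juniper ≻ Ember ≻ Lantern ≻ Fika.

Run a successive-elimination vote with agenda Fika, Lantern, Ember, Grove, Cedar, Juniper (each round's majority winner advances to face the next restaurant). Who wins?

Ember

Round 1: Fika vs Lantern — 7–4, Fika advances.
Round 2: Fika vs Ember — 1–10, Ember advances.
Round 3: Ember vs Grove — 9–2, Ember advances.
Round 4: Ember vs Cedar — 9–2, Ember advances.
Round 5: Ember vs Juniper — 9–2, Ember advances.
Ember survives the agenda.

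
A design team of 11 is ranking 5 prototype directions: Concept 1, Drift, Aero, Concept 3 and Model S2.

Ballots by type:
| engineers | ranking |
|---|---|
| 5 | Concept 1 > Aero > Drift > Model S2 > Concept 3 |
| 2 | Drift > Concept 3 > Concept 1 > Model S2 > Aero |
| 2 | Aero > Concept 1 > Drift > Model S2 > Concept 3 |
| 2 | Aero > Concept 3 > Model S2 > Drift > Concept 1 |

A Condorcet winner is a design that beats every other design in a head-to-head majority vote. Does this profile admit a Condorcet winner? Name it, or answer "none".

Concept 1

Pairwise majorities:
Concept 1 vs Drift: Concept 1, 7–4.
Concept 1–Aero: Concept 1 7–4.
Concept 1 vs Concept 3: Concept 1 wins 7–4.
Concept 1–Model S2: Concept 1 9–2.
Drift vs Aero: Aero, 9–2.
Drift vs Concept 3: Drift, 9–2.
Drift–Model S2: Drift 9–2.
Aero vs Concept 3: Aero, 9–2.
Aero vs Model S2: Aero wins 9–2.
Concept 3 vs Model S2: Model S2, 7–4.
Concept 1 beats each of Drift, Aero, Concept 3, Model S2 — Concept 1 is the Condorcet winner.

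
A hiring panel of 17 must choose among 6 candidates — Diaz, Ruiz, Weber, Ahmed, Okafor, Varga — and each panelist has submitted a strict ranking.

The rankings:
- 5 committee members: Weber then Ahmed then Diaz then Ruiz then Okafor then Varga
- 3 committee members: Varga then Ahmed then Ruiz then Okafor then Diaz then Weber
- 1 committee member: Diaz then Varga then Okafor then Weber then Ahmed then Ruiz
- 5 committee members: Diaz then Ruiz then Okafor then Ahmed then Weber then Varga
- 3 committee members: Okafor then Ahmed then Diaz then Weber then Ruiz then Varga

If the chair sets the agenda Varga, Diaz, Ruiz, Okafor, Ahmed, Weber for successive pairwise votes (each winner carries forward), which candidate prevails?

Round 1: Varga vs Diaz — 3–14, Diaz advances.
Round 2: Diaz vs Ruiz — 14–3, Diaz advances.
Round 3: Diaz vs Okafor — 11–6, Diaz advances.
Round 4: Diaz vs Ahmed — 6–11, Ahmed advances.
Round 5: Ahmed vs Weber — 11–6, Ahmed advances.
The agenda winner is Ahmed.

Ahmed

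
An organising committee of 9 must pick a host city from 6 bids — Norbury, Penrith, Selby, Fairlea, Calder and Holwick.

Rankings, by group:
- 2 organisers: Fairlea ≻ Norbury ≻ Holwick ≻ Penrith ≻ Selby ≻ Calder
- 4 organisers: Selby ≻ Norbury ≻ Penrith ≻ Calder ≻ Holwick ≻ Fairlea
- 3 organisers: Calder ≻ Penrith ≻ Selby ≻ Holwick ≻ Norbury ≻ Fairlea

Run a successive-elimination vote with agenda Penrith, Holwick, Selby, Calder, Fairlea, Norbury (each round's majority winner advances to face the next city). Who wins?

Norbury

Round 1: Penrith vs Holwick — 7–2, Penrith advances.
Round 2: Penrith vs Selby — 5–4, Penrith advances.
Round 3: Penrith vs Calder — 6–3, Penrith advances.
Round 4: Penrith vs Fairlea — 7–2, Penrith advances.
Round 5: Penrith vs Norbury — 3–6, Norbury advances.
The agenda winner is Norbury.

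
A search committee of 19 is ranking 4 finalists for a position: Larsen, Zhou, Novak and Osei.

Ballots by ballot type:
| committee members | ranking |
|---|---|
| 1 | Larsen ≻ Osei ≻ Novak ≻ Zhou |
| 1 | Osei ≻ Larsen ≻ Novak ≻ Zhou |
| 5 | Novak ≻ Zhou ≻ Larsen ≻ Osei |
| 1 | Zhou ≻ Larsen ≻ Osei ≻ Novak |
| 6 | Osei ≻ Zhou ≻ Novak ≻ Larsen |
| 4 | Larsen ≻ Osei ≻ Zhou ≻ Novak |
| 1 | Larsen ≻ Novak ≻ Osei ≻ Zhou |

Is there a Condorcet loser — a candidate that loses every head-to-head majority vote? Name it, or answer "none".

none

Pairwise majorities:
Larsen vs Zhou: 1+1+4+1 = 7 for Larsen, 12 for Zhou — Zhou by 12–7.
Larsen vs Novak: 8 to 11, Novak.
Larsen vs Osei: Larsen is ranked higher on 1+5+1+4+1 = 12 ballots, Osei on 7. Larsen wins 12–7.
Zhou vs Novak: Zhou preferred on 1+6+4 = 11 ballots; Zhou wins 11–8.
Zhou vs Osei: Zhou is ranked higher on 5+1 = 6 ballots, Osei on 13. Osei wins 13–6.
Novak–Osei: Osei 13–6.
Every candidate wins at least one matchup (Larsen beats Osei; Zhou beats Larsen; Novak beats Larsen; Osei beats Zhou), so there is no Condorcet loser.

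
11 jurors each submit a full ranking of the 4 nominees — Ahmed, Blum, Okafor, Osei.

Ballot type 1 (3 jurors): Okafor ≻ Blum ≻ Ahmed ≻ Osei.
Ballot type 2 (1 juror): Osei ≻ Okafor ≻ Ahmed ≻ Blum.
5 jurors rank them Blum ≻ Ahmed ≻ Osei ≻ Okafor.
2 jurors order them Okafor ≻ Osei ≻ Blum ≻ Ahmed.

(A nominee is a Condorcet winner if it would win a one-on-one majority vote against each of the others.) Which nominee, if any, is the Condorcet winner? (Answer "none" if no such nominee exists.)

Head-to-head results (11 jurors):
Ahmed vs Blum: Ahmed is ranked higher on 1 ballot, Blum on 10. Blum wins 10–1.
Ahmed vs Okafor: Ahmed preferred on 5 ballots; Okafor wins 6–5.
Ahmed vs Osei: 8 to 3, Ahmed.
Blum vs Okafor: 5 for Blum, 6 for Okafor — Okafor by 6–5.
Blum vs Osei: Blum preferred on 3+5 = 8 ballots; Blum wins 8–3.
Okafor vs Osei: 5 to 6, Osei.
Each nominee drops at least one matchup (Ahmed loses to Blum; Blum loses to Okafor; Okafor loses to Osei; Osei loses to Ahmed); the cycle Ahmed beats Osei beats Okafor beats Ahmed rules out a Condorcet winner.

none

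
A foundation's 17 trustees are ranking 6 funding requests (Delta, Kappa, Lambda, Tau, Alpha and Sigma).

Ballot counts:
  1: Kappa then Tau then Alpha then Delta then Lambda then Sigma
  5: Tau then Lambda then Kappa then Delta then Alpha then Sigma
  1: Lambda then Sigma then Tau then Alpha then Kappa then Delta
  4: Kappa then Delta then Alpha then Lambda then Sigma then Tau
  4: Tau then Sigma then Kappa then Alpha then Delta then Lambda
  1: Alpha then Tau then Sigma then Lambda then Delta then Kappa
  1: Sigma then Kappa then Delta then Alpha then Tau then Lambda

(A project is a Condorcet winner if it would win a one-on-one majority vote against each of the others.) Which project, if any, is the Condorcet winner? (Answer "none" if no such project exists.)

Tau

Pairwise majorities:
Delta vs Kappa: Delta is ranked higher on 1 ballot, Kappa on 16. Kappa wins 16–1.
Delta vs Lambda: 1+4+4+1 = 10 for Delta, 7 for Lambda — Delta by 10–7.
Delta vs Tau: 5 to 12, Tau.
Delta vs Alpha: Delta preferred on 5+4+1 = 10 ballots; Delta wins 10–7.
Delta vs Sigma: 10 to 7, Delta.
Kappa vs Lambda: 10 to 7, Kappa.
Kappa vs Tau: Kappa preferred on 1+4+1 = 6 ballots; Tau wins 11–6.
Kappa vs Alpha: Kappa is ranked higher on 1+5+4+4+1 = 15 ballots, Alpha on 2. Kappa wins 15–2.
Kappa vs Sigma: 1+5+4 = 10 for Kappa, 7 for Sigma — Kappa by 10–7.
Lambda vs Tau: 1+4 = 5 for Lambda, 12 for Tau — Tau by 12–5.
Lambda vs Alpha: Lambda preferred on 5+1 = 6 ballots; Alpha wins 11–6.
Lambda vs Sigma: 11 to 6, Lambda.
Tau vs Alpha: Tau is ranked higher on 1+5+1+4 = 11 ballots, Alpha on 6. Tau wins 11–6.
Tau vs Sigma: 11 to 6, Tau.
Alpha vs Sigma: Alpha preferred on 1+5+4+1 = 11 ballots; Alpha wins 11–6.
Tau wins every pairwise contest, so Tau is the Condorcet winner.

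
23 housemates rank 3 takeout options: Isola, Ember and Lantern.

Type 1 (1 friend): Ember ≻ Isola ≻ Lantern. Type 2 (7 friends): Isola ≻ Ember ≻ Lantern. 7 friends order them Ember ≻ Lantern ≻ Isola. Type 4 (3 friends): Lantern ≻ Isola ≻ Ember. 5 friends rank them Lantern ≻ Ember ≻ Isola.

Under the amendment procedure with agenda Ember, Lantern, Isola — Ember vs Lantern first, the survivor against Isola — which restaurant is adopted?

Ember

Round 1: Ember vs Lantern — 15–8, Ember advances.
Round 2: Ember vs Isola — 13–10, Ember advances.
The agenda winner is Ember.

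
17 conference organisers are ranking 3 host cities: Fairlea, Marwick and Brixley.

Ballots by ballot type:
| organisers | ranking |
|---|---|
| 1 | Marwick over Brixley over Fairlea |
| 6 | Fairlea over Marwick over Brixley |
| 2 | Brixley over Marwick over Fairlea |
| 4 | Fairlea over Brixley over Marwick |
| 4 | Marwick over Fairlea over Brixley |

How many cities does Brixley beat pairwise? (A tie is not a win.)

Brixley against each rival (17 organisers):
Brixley vs Fairlea: 1+2 = 3 for Brixley, 14 for Fairlea — Fairlea by 14–3.
Brixley–Marwick: Marwick 11–6.
Brixley beats no one; loses to Fairlea, Marwick — 0 pairwise wins.

0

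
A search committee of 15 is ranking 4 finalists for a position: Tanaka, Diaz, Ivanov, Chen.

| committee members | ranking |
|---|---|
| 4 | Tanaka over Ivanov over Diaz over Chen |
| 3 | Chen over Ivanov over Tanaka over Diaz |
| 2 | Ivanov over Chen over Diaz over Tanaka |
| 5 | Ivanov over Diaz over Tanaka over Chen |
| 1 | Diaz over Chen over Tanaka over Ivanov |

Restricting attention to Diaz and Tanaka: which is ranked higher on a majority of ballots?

Ballots ranking Diaz above Tanaka: 2 + 5 + 1 = 8.
Ballots ranking Tanaka above Diaz: 15 − 8 = 7.
Diaz wins the head-to-head 8–7.

Diaz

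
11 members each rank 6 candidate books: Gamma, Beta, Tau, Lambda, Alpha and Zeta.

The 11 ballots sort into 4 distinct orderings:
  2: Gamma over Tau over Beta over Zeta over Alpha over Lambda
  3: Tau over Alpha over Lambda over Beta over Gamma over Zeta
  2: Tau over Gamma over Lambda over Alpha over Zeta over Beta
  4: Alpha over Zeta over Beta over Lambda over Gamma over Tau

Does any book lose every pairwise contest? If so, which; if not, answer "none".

none

Head-to-head results (11 members):
Gamma–Beta: Beta 7–4.
Gamma vs Tau: Gamma is ranked higher on 2+4 = 6 ballots, Tau on 5. Gamma wins 6–5.
Gamma vs Lambda: 2+2 = 4 for Gamma, 7 for Lambda — Lambda by 7–4.
Gamma–Alpha: Alpha 7–4.
Gamma vs Zeta: 2+3+2 = 7 for Gamma, 4 for Zeta — Gamma by 7–4.
Beta vs Tau: Tau wins 7–4.
Beta–Lambda: Beta 6–5.
Beta vs Alpha: Alpha wins 9–2.
Beta vs Zeta: Beta preferred on 2+3 = 5 ballots; Zeta wins 6–5.
Tau vs Lambda: Tau is ranked higher on 2+3+2 = 7 ballots, Lambda on 4. Tau wins 7–4.
Tau vs Alpha: 2+3+2 = 7 for Tau, 4 for Alpha — Tau by 7–4.
Tau vs Zeta: Tau, 7–4.
Lambda vs Alpha: Alpha wins 9–2.
Lambda vs Zeta: Zeta wins 6–5.
Alpha vs Zeta: Alpha, 9–2.
Every book wins at least one matchup (Gamma beats Tau; Beta beats Gamma; Tau beats Beta; Lambda beats Gamma; Alpha beats Gamma; Zeta beats Beta), so there is no Condorcet loser.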